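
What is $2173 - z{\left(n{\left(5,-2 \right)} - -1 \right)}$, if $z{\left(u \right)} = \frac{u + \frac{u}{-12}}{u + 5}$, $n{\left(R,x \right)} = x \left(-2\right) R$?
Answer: $\frac{225915}{104} \approx 2172.3$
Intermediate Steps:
$n{\left(R,x \right)} = - 2 R x$ ($n{\left(R,x \right)} = - 2 x R = - 2 R x$)
$z{\left(u \right)} = \frac{11 u}{12 \left(5 + u\right)}$ ($z{\left(u \right)} = \frac{u + u \left(- \frac{1}{12}\right)}{5 + u} = \frac{u - \frac{u}{12}}{5 + u} = \frac{\frac{11}{12} u}{5 + u} = \frac{11 u}{12 \left(5 + u\right)}$)
$2173 - z{\left(n{\left(5,-2 \right)} - -1 \right)} = 2173 - \frac{11 \left(\left(-2\right) 5 \left(-2\right) - -1\right)}{12 \left(5 - \left(-1 + 10 \left(-2\right)\right)\right)} = 2173 - \frac{11 \left(20 + 1\right)}{12 \left(5 + \left(20 + 1\right)\right)} = 2173 - \frac{11}{12} \cdot 21 \frac{1}{5 + 21} = 2173 - \frac{11}{12} \cdot 21 \cdot \frac{1}{26} = 2173 - \frac{77}{104} = \frac{225915}{104}$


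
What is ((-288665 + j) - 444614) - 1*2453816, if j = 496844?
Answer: -2690251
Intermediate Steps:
((-288665 + j) - 444614) - 1*2453816 = ((-288665 + 496844) - 444614) - 1*2453816 = (208179 - 444614) - 2453816 = -236435 - 2453816 = -2690251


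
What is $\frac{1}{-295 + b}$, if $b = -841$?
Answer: $- \frac{1}{1136} \approx -0.00088028$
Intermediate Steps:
$\frac{1}{-295 + b} = \frac{1}{-295 - 841} = \frac{1}{-1136} = - \frac{1}{1136}$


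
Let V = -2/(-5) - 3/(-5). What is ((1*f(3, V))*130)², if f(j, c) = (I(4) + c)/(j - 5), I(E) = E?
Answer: 105625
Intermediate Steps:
V = 1 (V = -2*(-⅕) - 3*(-⅕) = ⅖ + ⅗ = 1)
f(j, c) = (4 + c)/(-5 + j) (f(j, c) = (4 + c)/(j - 5) = (4 + c)/(-5 + j))
((1*f(3, V))*130)² = ((1*((4 + 1)/(-5 + 3)))*130)² = ((1*(5/(-2)))*130)² = ((1*(-½*5))*130)² = ((1*(-5/2))*130)² = (-5/2*130)² = (-325)² = 105625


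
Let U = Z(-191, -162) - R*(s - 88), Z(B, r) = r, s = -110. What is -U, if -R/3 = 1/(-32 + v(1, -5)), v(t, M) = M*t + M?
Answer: 1035/7 ≈ 147.86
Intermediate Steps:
v(t, M) = M + M*t
R = 1/14 (R = -3/(-32 - 5*(1 + 1)) = -3/(-32 - 5*2) = -3/(-32 - 10) = -3/(-42) = -3*(-1/42) = 1/14 ≈ 0.071429)
U = -1035/7 (U = -162 - (-110 - 88)/14 = -162 - (-198)/14 = -162 - 1*(-99/7) = -162 + 99/7 = -1035/7 ≈ -147.86)
-U = -1*(-1035/7) = 1035/7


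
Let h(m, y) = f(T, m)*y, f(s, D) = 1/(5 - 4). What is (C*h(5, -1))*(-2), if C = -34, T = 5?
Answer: -68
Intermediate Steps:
f(s, D) = 1 (f(s, D) = 1/1 = 1)
h(m, y) = y (h(m, y) = 1*y = y)
(C*h(5, -1))*(-2) = -34*(-1)*(-2) = 34*(-2) = -68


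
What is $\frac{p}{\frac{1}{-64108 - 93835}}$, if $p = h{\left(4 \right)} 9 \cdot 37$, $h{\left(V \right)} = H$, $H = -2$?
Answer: $105190038$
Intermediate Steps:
$h{\left(V \right)} = -2$
$p = -666$ ($p = \left(-2\right) 9 \cdot 37 = \left(-18\right) 37 = -666$)
$\frac{p}{\frac{1}{-64108 - 93835}} = - \frac{666}{\frac{1}{-64108 - 93835}} = - \frac{666}{\frac{1}{-157943}} = - \frac{666}{- \frac{1}{157943}} = \left(-666\right) \left(-157943\right) = 105190038$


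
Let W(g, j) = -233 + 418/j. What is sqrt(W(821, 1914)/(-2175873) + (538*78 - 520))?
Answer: 554*sqrt(537656893918634)/63100317 ≈ 203.58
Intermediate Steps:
sqrt(W(821, 1914)/(-2175873) + (538*78 - 520)) = sqrt((-233 + 418/1914)/(-2175873) + (538*78 - 520)) = sqrt((-233 + 418*(1/1914))*(-1/2175873) + (41964 - 520)) = sqrt((-233 + 19/87)*(-1/2175873) + 41444) = sqrt(-20252/87*(-1/2175873) + 41444) = sqrt(20252/189300951 + 41444) = sqrt(7845388633496/189300951) = 554*sqrt(537656893918634)/63100317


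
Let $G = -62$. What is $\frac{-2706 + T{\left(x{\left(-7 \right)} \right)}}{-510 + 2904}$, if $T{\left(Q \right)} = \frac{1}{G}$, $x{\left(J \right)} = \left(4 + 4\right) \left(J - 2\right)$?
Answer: $- \frac{167773}{148428} \approx -1.1303$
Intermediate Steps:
$x{\left(J \right)} = -16 + 8 J$ ($x{\left(J \right)} = 8 \left(-2 + J\right) = -16 + 8 J$)
$T{\left(Q \right)} = - \frac{1}{62}$ ($T{\left(Q \right)} = \frac{1}{-62} = - \frac{1}{62}$)
$\frac{-2706 + T{\left(x{\left(-7 \right)} \right)}}{-510 + 2904} = \frac{-2706 - \frac{1}{62}}{-510 + 2904} = - \frac{167773}{62 \cdot 2394} = \left(- \frac{167773}{62}\right) \frac{1}{2394} = - \frac{167773}{148428}$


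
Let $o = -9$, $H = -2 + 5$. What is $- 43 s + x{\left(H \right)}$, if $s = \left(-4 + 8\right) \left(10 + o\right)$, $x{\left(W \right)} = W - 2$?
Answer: $-171$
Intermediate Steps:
$H = 3$
$x{\left(W \right)} = -2 + W$
$s = 4$ ($s = \left(-4 + 8\right) \left(10 - 9\right) = 4 \cdot 1 = 4$)
$- 43 s + x{\left(H \right)} = \left(-43\right) 4 + \left(-2 + 3\right) = -172 + 1 = -171$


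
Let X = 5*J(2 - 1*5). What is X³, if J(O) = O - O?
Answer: 0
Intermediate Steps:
J(O) = 0
X = 0 (X = 5*0 = 0)
X³ = 0³ = 0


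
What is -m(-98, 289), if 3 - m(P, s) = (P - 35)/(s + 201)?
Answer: -229/70 ≈ -3.2714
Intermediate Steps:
m(P, s) = 3 - (-35 + P)/(201 + s) (m(P, s) = 3 - (P - 35)/(s + 201) = 3 - (-35 + P)/(201 + s))
-m(-98, 289) = -(638 - 1*(-98) + 3*289)/(201 + 289) = -(638 + 98 + 867)/490 = -1603/490 = -1*229/70 = -229/70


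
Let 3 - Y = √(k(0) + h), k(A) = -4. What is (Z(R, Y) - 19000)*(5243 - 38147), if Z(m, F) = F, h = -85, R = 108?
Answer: 625077288 + 32904*I*√89 ≈ 6.2508e+8 + 3.1042e+5*I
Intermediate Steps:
Y = 3 - I*√89 (Y = 3 - √(-4 - 85) = 3 - √(-89) = 3 - I*√89 ≈ 3.0 - 9.434*I)
(Z(R, Y) - 19000)*(5243 - 38147) = ((3 - I*√89) - 19000)*(5243 - 38147) = (-18997 - I*√89)*(-32904) = 625077288 + 32904*I*√89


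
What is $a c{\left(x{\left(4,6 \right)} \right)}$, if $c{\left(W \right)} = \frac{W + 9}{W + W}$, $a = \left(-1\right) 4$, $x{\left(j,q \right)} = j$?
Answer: $- \frac{13}{2} \approx -6.5$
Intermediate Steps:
$a = -4$
$c{\left(W \right)} = \frac{9 + W}{2 W}$
$a c{\left(x{\left(4,6 \right)} \right)} = - 4 \frac{9 + 4}{2 \cdot 4} = - 4 \cdot \frac{1}{2} \cdot \frac{1}{4} \cdot 13 = \left(-4\right) \frac{13}{8} = - \frac{13}{2}$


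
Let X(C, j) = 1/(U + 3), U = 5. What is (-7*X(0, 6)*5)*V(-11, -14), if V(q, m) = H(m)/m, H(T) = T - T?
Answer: 0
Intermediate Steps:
H(T) = 0
X(C, j) = ⅛ (X(C, j) = 1/(5 + 3) = 1/8 = ⅛)
V(q, m) = 0 (V(q, m) = 0/m = 0)
(-7*X(0, 6)*5)*V(-11, -14) = (-7*⅛*5)*0 = -7/8*5*0 = -35/8*0 = 0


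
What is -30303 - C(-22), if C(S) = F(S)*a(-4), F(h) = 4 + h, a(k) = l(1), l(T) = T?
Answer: -30285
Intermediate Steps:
a(k) = 1
C(S) = 4 + S (C(S) = (4 + S)*1 = 4 + S)
-30303 - C(-22) = -30303 - (4 - 22) = -30303 - 1*(-18) = -30303 + 18 = -30285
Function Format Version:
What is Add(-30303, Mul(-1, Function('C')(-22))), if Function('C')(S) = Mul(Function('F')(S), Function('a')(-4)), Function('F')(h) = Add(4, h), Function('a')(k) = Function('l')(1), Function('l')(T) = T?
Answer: -30285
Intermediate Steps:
Function('a')(k) = 1
Function('C')(S) = Add(4, S) (Function('C')(S) = Mul(Add(4, S), 1) = Add(4, S))
Add(-30303, Mul(-1, Function('C')(-22))) = Add(-30303, Mul(-1, Add(4, -22))) = Add(-30303, Mul(-1, -18)) = Add(-30303, 18) = -30285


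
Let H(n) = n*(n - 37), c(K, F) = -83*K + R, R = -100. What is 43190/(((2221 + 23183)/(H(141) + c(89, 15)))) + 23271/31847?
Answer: 4936176609047/404520594 ≈ 12203.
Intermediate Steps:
c(K, F) = -100 - 83*K (c(K, F) = -83*K - 100 = -100 - 83*K)
H(n) = n*(-37 + n)
43190/(((2221 + 23183)/(H(141) + c(89, 15)))) + 23271/31847 = 43190/(((2221 + 23183)/(141*(-37 + 141) + (-100 - 83*89)))) + 23271/31847 = 43190/((25404/(141*104 + (-100 - 7387)))) + 23271*(1/31847) = 43190/((25404/(14664 - 7487))) + 23271/31847 = 43190/((25404/7177)) + 23271/31847 = 43190/((25404*(1/7177))) + 23271/31847 = 43190/(25404/7177) + 23271/31847 = 43190*(7177/25404) + 23271/31847 = 154987315/12702 + 23271/31847 = 4936176609047/404520594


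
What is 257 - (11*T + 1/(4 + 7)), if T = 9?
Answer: 1737/11 ≈ 157.91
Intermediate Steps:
257 - (11*T + 1/(4 + 7)) = 257 - (11*9 + 1/(4 + 7)) = 257 - (99 + 1/11) = 257 - 1*1090/11 = 257 - 1090/11 = 1737/11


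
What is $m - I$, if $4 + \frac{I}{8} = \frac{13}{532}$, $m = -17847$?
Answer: $- \frac{2369421}{133} \approx -17815.0$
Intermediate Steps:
$I = - \frac{4230}{133}$ ($I = -32 + 8 \cdot \frac{13}{532} = -32 + \frac{26}{133} = - \frac{4230}{133} \approx -31.805$)
$m - I = -17847 - - \frac{4230}{133} = -17847 + \frac{4230}{133} = - \frac{2369421}{133}$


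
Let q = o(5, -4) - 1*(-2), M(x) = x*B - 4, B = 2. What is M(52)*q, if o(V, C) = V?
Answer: 700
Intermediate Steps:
M(x) = -4 + 2*x (M(x) = x*2 - 4 = 2*x - 4 = -4 + 2*x)
q = 7 (q = 5 - 1*(-2) = 5 + 2 = 7)
M(52)*q = (-4 + 2*52)*7 = (-4 + 104)*7 = 100*7 = 700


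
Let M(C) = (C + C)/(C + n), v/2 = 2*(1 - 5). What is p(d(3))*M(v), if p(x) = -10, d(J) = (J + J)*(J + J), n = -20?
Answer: -80/9 ≈ -8.8889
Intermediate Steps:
d(J) = 4*J**2 (d(J) = (2*J)*(2*J) = 4*J**2)
v = -16 (v = 2*(2*(1 - 5)) = 2*(2*(-4)) = 2*(-8) = -16)
M(C) = 2*C/(-20 + C) (M(C) = (C + C)/(C - 20) = (2*C)/(-20 + C) = 2*C/(-20 + C))
p(d(3))*M(v) = -20*(-16)/(-20 - 16) = -20*(-16)/(-36) = -20*(-16)*(-1)/36 = -10*8/9 = -80/9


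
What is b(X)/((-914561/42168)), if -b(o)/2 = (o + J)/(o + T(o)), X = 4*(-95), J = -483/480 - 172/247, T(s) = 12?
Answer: 79512439377/831299366560 ≈ 0.095648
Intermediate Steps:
J = -67287/39520 (J = -483*1/480 - 172*1/247 = -161/160 - 172/247 = -67287/39520 ≈ -1.7026)
X = -380
b(o) = -2*(-67287/39520 + o)/(12 + o) (b(o) = -2*(o - 67287/39520)/(o + 12) = -2*(-67287/39520 + o)/(12 + o))
b(X)/((-914561/42168)) = ((67287 - 39520*(-380))/(19760*(12 - 380)))/((-914561/42168)) = ((1/19760)*(67287 + 15017600)/(-368))/((-914561*1/42168)) = ((1/19760)*(-1/368)*15084887)/(-914561/42168) = -15084887/7271680*(-42168/914561) = 79512439377/831299366560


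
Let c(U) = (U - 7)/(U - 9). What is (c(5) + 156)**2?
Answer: 97969/4 ≈ 24492.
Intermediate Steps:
c(U) = (-7 + U)/(-9 + U)
(c(5) + 156)**2 = ((-7 + 5)/(-9 + 5) + 156)**2 = (-2/(-4) + 156)**2 = (-1/4*(-2) + 156)**2 = (1/2 + 156)**2 = (313/2)**2 = 97969/4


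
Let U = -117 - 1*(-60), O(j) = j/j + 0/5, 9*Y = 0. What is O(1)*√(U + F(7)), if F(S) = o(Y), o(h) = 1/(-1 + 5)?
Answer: I*√227/2 ≈ 7.5333*I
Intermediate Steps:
Y = 0 (Y = (⅑)*0 = 0)
o(h) = ¼ (o(h) = 1/4 = ¼)
F(S) = ¼
O(j) = 1 (O(j) = 1 + 0*(⅕) = 1 + 0 = 1)
U = -57 (U = -117 + 60 = -57)
O(1)*√(U + F(7)) = 1*√(-57 + ¼) = 1*√(-227/4) = 1*(I*√227/2) = I*√227/2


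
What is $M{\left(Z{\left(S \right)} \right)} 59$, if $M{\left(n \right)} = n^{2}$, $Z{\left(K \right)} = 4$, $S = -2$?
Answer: $944$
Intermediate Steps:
$M{\left(Z{\left(S \right)} \right)} 59 = 4^{2} \cdot 59 = 16 \cdot 59 = 944$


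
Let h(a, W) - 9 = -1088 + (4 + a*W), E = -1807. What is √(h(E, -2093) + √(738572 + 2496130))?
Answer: √(3780976 + √3234702) ≈ 1944.9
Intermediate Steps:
h(a, W) = -1075 + W*a (h(a, W) = 9 + (-1088 + (4 + a*W)) = 9 + (-1088 + (4 + W*a)) = 9 + (-1084 + W*a) = -1075 + W*a)
√(h(E, -2093) + √(738572 + 2496130)) = √((-1075 - 2093*(-1807)) + √(738572 + 2496130)) = √((-1075 + 3782051) + √3234702) = √(3780976 + √3234702)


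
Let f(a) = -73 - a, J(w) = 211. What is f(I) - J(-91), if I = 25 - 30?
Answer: -279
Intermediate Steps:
I = -5
f(I) - J(-91) = (-73 - 1*(-5)) - 1*211 = (-73 + 5) - 211 = -68 - 211 = -279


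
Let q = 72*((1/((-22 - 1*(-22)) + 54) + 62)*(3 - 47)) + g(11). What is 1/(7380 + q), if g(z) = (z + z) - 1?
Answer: -3/567221 ≈ -5.2889e-6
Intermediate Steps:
g(z) = -1 + 2*z (g(z) = 2*z - 1 = -1 + 2*z)
q = -589361/3 (q = 72*((1/((-22 - 1*(-22)) + 54) + 62)*(3 - 47)) + (-1 + 2*11) = 72*((1/((-22 + 22) + 54) + 62)*(-44)) + (-1 + 22) = 72*((1/(0 + 54) + 62)*(-44)) + 21 = 72*((1/54 + 62)*(-44)) + 21 = 72*((3349/54)*(-44)) + 21 = 72*(-73678/27) + 21 = -589424/3 + 21 = -589361/3 ≈ -1.9645e+5)
1/(7380 + q) = 1/(7380 - 589361/3) = 1/(-567221/3) = -3/567221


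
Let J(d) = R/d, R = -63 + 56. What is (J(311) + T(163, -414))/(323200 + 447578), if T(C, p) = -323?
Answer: -50230/119855979 ≈ -0.00041909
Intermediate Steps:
R = -7
J(d) = -7/d
(J(311) + T(163, -414))/(323200 + 447578) = (-7/311 - 323)/(323200 + 447578) = (-7*1/311 - 323)/770778 = (-7/311 - 323)*(1/770778) = -100460/311*1/770778 = -50230/119855979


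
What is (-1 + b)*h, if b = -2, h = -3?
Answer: 9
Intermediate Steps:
(-1 + b)*h = (-1 - 2)*(-3) = -3*(-3) = 9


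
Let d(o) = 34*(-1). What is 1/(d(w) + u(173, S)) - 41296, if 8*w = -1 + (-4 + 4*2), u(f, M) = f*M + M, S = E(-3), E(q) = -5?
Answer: -37331585/904 ≈ -41296.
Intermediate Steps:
S = -5
u(f, M) = M + M*f (u(f, M) = M*f + M = M + M*f)
w = 3/8 (w = (-1 + (-4 + 4*2))/8 = (-1 + (-4 + 8))/8 = (-1 + 4)/8 = (1/8)*3 = 3/8 ≈ 0.37500)
d(o) = -34
1/(d(w) + u(173, S)) - 41296 = 1/(-34 - 5*(1 + 173)) - 41296 = 1/(-34 - 5*174) - 41296 = 1/(-34 - 870) - 41296 = 1/(-904) - 41296 = -1/904 - 41296 = -37331585/904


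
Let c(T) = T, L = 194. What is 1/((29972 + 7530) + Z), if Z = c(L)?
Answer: 1/37696 ≈ 2.6528e-5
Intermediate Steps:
Z = 194
1/((29972 + 7530) + Z) = 1/((29972 + 7530) + 194) = 1/(37502 + 194) = 1/37696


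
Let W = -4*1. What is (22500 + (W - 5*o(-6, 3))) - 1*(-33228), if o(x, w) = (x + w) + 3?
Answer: 55724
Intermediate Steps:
W = -4
o(x, w) = 3 + w + x (o(x, w) = (w + x) + 3 = 3 + w + x)
(22500 + (W - 5*o(-6, 3))) - 1*(-33228) = (22500 + (-4 - 5*(3 + 3 - 6))) - 1*(-33228) = (22500 + (-4 - 5*0)) + 33228 = (22500 + (-4 + 0)) + 33228 = (22500 - 4) + 33228 = 22496 + 33228 = 55724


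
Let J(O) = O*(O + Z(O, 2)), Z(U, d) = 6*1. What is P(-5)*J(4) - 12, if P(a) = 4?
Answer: 148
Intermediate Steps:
Z(U, d) = 6
J(O) = O*(6 + O) (J(O) = O*(O + 6) = O*(6 + O))
P(-5)*J(4) - 12 = 4*(4*(6 + 4)) - 12 = 4*(4*10) - 12 = 4*40 - 12 = 160 - 12 = 148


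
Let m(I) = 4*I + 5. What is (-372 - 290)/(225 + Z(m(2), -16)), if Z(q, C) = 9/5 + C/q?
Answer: -21515/7331 ≈ -2.9348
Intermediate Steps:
m(I) = 5 + 4*I
Z(q, C) = 9/5 + C/q (Z(q, C) = 9*(⅕) + C/q = 9/5 + C/q)
(-372 - 290)/(225 + Z(m(2), -16)) = (-372 - 290)/(225 + (9/5 - 16/(5 + 4*2))) = -662/(225 + (9/5 - 16/(5 + 8))) = -662/(225 + (9/5 - 16/13)) = -662/(225 + 37/65) = -662/14662/65 = -662*65/14662 = -21515/7331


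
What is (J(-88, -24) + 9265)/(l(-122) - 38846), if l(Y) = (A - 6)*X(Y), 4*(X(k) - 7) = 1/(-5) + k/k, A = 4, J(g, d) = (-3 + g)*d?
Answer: -57245/194302 ≈ -0.29462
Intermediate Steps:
J(g, d) = d*(-3 + g)
X(k) = 36/5 (X(k) = 7 + (1/(-5) + k/k)/4 = 7 + (1*(-⅕) + 1)/4 = 7 + (-⅕ + 1)/4 = 7 + (¼)*(⅘) = 7 + ⅕ = 36/5)
l(Y) = -72/5 (l(Y) = (4 - 6)*(36/5) = -2*36/5 = -72/5)
(J(-88, -24) + 9265)/(l(-122) - 38846) = (-24*(-3 - 88) + 9265)/(-72/5 - 38846) = (-24*(-91) + 9265)/(-194302/5) = (2184 + 9265)*(-5/194302) = 11449*(-5/194302) = -57245/194302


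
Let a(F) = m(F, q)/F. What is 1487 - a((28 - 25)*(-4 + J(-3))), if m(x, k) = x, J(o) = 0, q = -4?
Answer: 1486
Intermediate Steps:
a(F) = 1 (a(F) = F/F = 1)
1487 - a((28 - 25)*(-4 + J(-3))) = 1487 - 1*1 = 1487 - 1 = 1486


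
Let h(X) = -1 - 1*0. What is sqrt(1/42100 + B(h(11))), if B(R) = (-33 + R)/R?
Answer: sqrt(602619821)/4210 ≈ 5.8310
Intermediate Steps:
h(X) = -1 (h(X) = -1 + 0 = -1)
B(R) = (-33 + R)/R
sqrt(1/42100 + B(h(11))) = sqrt(1/42100 + (-33 - 1)/(-1)) = sqrt(1/42100 - 1*(-34)) = sqrt(1/42100 + 34) = sqrt(1431401/42100) = sqrt(602619821)/4210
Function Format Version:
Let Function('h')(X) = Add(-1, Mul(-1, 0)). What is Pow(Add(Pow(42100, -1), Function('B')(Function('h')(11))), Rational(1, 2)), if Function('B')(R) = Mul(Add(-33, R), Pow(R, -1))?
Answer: Mul(Rational(1, 4210), Pow(602619821, Rational(1, 2))) ≈ 5.8310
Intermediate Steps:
Function('h')(X) = -1 (Function('h')(X) = Add(-1, 0) = -1)
Function('B')(R) = Mul(Pow(R, -1), Add(-33, R))
Pow(Add(Pow(42100, -1), Function('B')(Function('h')(11))), Rational(1, 2)) = Pow(Add(Pow(42100, -1), Mul(Pow(-1, -1), Add(-33, -1))), Rational(1, 2)) = Pow(Add(Rational(1, 42100), Mul(-1, -34)), Rational(1, 2)) = Pow(Add(Rational(1, 42100), 34), Rational(1, 2)) = Pow(Rational(1431401, 42100), Rational(1, 2)) = Mul(Rational(1, 4210), Pow(602619821, Rational(1, 2)))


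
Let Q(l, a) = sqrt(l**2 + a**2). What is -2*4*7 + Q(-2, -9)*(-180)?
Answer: -56 - 180*sqrt(85) ≈ -1715.5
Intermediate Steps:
Q(l, a) = sqrt(a**2 + l**2)
-2*4*7 + Q(-2, -9)*(-180) = -2*4*7 + sqrt((-9)**2 + (-2)**2)*(-180) = -8*7 + sqrt(81 + 4)*(-180) = -56 + sqrt(85)*(-180) = -56 - 180*sqrt(85)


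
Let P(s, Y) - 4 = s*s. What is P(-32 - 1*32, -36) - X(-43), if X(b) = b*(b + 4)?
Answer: 2423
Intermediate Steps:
X(b) = b*(4 + b)
P(s, Y) = 4 + s² (P(s, Y) = 4 + s*s = 4 + s²)
P(-32 - 1*32, -36) - X(-43) = (4 + (-32 - 1*32)²) - (-43)*(4 - 43) = (4 + (-32 - 32)²) - (-43)*(-39) = (4 + (-64)²) - 1*1677 = (4 + 4096) - 1677 = 4100 - 1677 = 2423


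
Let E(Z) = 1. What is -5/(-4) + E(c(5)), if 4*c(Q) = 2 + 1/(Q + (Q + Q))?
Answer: 9/4 ≈ 2.2500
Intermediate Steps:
c(Q) = ½ + 1/(12*Q) (c(Q) = (2 + 1/(Q + (Q + Q)))/4 = (2 + 1/(Q + 2*Q))/4 = (2 + 1/(3*Q))/4 = ½ + 1/(12*Q))
-5/(-4) + E(c(5)) = -5/(-4) + 1 = -5*(-¼) + 1 = 5/4 + 1 = 9/4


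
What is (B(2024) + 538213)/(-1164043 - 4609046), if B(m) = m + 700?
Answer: -540937/5773089 ≈ -0.093700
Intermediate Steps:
B(m) = 700 + m
(B(2024) + 538213)/(-1164043 - 4609046) = ((700 + 2024) + 538213)/(-1164043 - 4609046) = (2724 + 538213)/(-5773089) = 540937*(-1/5773089) = -540937/5773089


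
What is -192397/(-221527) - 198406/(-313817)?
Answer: 104329735311/69518938559 ≈ 1.5007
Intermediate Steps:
-192397/(-221527) - 198406/(-313817) = -192397*(-1/221527) - 198406*(-1/313817) = 192397/221527 + 198406/313817 = 104329735311/69518938559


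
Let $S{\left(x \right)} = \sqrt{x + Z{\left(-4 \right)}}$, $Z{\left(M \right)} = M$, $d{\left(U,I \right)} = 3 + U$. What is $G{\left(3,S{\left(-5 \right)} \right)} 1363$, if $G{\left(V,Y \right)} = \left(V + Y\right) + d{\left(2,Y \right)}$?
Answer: $10904 + 4089 i \approx 10904.0 + 4089.0 i$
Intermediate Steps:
$S{\left(x \right)} = \sqrt{-4 + x}$ ($S{\left(x \right)} = \sqrt{x - 4} = \sqrt{-4 + x}$)
$G{\left(V,Y \right)} = 5 + V + Y$ ($G{\left(V,Y \right)} = \left(V + Y\right) + \left(3 + 2\right) = \left(V + Y\right) + 5 = 5 + V + Y$)
$G{\left(3,S{\left(-5 \right)} \right)} 1363 = \left(5 + 3 + \sqrt{-4 - 5}\right) 1363 = \left(5 + 3 + \sqrt{-9}\right) 1363 = \left(5 + 3 + 3 i\right) 1363 = \left(8 + 3 i\right) 1363 = 10904 + 4089 i$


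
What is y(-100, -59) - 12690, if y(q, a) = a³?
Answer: -218069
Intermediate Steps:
y(-100, -59) - 12690 = (-59)³ - 12690 = -205379 - 12690 = -218069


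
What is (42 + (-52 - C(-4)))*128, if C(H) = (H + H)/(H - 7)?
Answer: -15104/11 ≈ -1373.1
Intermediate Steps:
C(H) = 2*H/(-7 + H) (C(H) = (2*H)/(-7 + H) = 2*H/(-7 + H))
(42 + (-52 - C(-4)))*128 = (42 + (-52 - 2*(-4)/(-7 - 4)))*128 = (42 + (-52 - 2*(-4)/(-11)))*128 = (42 + (-52 - 2*(-4)*(-1)/11))*128 = (42 + (-52 - 1*8/11))*128 = (42 + (-52 - 8/11))*128 = (42 - 580/11)*128 = -118/11*128 = -15104/11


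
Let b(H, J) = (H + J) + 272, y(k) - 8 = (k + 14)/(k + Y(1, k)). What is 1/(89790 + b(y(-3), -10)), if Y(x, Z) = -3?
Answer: 6/540349 ≈ 1.1104e-5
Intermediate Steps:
y(k) = 8 + (14 + k)/(-3 + k) (y(k) = 8 + (k + 14)/(k - 3) = 8 + (14 + k)/(-3 + k))
b(H, J) = 272 + H + J
1/(89790 + b(y(-3), -10)) = 1/(89790 + (272 + (-10 + 9*(-3))/(-3 - 3) - 10)) = 1/(89790 + (272 + (-10 - 27)/(-6) - 10)) = 1/(89790 + (272 - ⅙*(-37) - 10)) = 1/(89790 + (272 + 37/6 - 10)) = 1/(89790 + 1609/6) = 1/(540349/6) = 6/540349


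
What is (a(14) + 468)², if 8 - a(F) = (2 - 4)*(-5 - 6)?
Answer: 206116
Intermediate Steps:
a(F) = -14 (a(F) = 8 - (2 - 4)*(-5 - 6) = 8 - (-2)*(-11) = 8 - 1*22 = 8 - 22 = -14)
(a(14) + 468)² = (-14 + 468)² = 454² = 206116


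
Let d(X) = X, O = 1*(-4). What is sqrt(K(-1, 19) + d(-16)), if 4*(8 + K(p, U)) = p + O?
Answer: I*sqrt(101)/2 ≈ 5.0249*I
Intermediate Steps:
O = -4
K(p, U) = -9 + p/4 (K(p, U) = -8 + (p - 4)/4 = -8 + (-4 + p)/4 = -8 + (-1 + p/4) = -9 + p/4)
sqrt(K(-1, 19) + d(-16)) = sqrt((-9 + (1/4)*(-1)) - 16) = sqrt((-9 - 1/4) - 16) = sqrt(-37/4 - 16) = sqrt(-101/4) = I*sqrt(101)/2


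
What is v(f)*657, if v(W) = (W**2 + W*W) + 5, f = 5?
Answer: 36135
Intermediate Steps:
v(W) = 5 + 2*W**2 (v(W) = (W**2 + W**2) + 5 = 2*W**2 + 5 = 5 + 2*W**2)
v(f)*657 = (5 + 2*5**2)*657 = (5 + 2*25)*657 = (5 + 50)*657 = 55*657 = 36135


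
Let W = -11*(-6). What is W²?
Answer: 4356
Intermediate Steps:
W = 66
W² = 66² = 4356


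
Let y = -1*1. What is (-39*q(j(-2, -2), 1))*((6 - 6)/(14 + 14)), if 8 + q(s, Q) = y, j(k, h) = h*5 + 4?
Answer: 0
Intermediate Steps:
j(k, h) = 4 + 5*h (j(k, h) = 5*h + 4 = 4 + 5*h)
y = -1
q(s, Q) = -9 (q(s, Q) = -8 - 1 = -9)
(-39*q(j(-2, -2), 1))*((6 - 6)/(14 + 14)) = (-39*(-9))*((6 - 6)/(14 + 14)) = 351*(0/28) = 351*(0*(1/28)) = 351*0 = 0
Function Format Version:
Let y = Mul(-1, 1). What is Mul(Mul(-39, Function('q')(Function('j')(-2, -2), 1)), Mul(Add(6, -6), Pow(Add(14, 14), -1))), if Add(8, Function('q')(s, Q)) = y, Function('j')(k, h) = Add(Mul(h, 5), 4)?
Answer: 0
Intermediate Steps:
Function('j')(k, h) = Add(4, Mul(5, h)) (Function('j')(k, h) = Add(Mul(5, h), 4) = Add(4, Mul(5, h)))
y = -1
Function('q')(s, Q) = -9 (Function('q')(s, Q) = Add(-8, -1) = -9)
Mul(Mul(-39, Function('q')(Function('j')(-2, -2), 1)), Mul(Add(6, -6), Pow(Add(14, 14), -1))) = Mul(Mul(-39, -9), Mul(Add(6, -6), Pow(Add(14, 14), -1))) = Mul(351, Mul(0, Pow(28, -1))) = Mul(351, Mul(0, Rational(1, 28))) = Mul(351, 0) = 0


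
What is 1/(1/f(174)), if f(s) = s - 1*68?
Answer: 106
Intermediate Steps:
f(s) = -68 + s (f(s) = s - 68 = -68 + s)
1/(1/f(174)) = 1/(1/(-68 + 174)) = 1/(1/106) = 106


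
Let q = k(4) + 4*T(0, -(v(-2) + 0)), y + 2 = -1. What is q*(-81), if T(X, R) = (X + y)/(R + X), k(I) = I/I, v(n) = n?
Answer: 405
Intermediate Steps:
y = -3 (y = -2 - 1 = -3)
k(I) = 1
T(X, R) = (-3 + X)/(R + X) (T(X, R) = (X - 3)/(R + X) = (-3 + X)/(R + X))
q = -5 (q = 1 + 4*((-3 + 0)/(-(-2 + 0) + 0)) = 1 + 4*(-3/(-1*(-2) + 0)) = 1 + 4*(-3/(2 + 0)) = 1 + 4*(-3/2) = 1 - 6 = -5)
q*(-81) = -5*(-81) = 405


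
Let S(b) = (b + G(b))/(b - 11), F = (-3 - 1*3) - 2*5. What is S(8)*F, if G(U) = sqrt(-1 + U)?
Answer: 128/3 + 16*sqrt(7)/3 ≈ 56.777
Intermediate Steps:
F = -16 (F = (-3 - 3) - 10 = -6 - 10 = -16)
S(b) = (b + sqrt(-1 + b))/(-11 + b) (S(b) = (b + sqrt(-1 + b))/(b - 11) = (b + sqrt(-1 + b))/(-11 + b))
S(8)*F = ((8 + sqrt(-1 + 8))/(-11 + 8))*(-16) = ((8 + sqrt(7))/(-3))*(-16) = -(8 + sqrt(7))/3*(-16) = (-8/3 - sqrt(7)/3)*(-16) = 128/3 + 16*sqrt(7)/3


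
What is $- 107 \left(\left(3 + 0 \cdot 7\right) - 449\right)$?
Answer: $47722$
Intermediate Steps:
$- 107 \left(\left(3 + 0 \cdot 7\right) - 449\right) = - 107 \left(\left(3 + 0\right) - 449\right) = - 107 \left(3 - 449\right) = \left(-107\right) \left(-446\right) = 47722$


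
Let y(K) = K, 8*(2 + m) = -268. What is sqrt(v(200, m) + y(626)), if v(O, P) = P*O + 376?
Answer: I*sqrt(6098) ≈ 78.09*I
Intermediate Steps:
m = -71/2 (m = -2 + (1/8)*(-268) = -2 - 67/2 = -71/2 ≈ -35.500)
v(O, P) = 376 + O*P (v(O, P) = O*P + 376 = 376 + O*P)
sqrt(v(200, m) + y(626)) = sqrt((376 + 200*(-71/2)) + 626) = sqrt((376 - 7100) + 626) = sqrt(-6724 + 626) = sqrt(-6098) = I*sqrt(6098)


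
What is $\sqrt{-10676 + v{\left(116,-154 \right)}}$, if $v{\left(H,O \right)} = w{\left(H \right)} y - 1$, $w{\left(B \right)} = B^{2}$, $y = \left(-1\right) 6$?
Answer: $3 i \sqrt{10157} \approx 302.35 i$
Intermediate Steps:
$y = -6$
$v{\left(H,O \right)} = -1 - 6 H^{2}$ ($v{\left(H,O \right)} = H^{2} \left(-6\right) - 1 = - 6 H^{2} - 1 = -1 - 6 H^{2}$)
$\sqrt{-10676 + v{\left(116,-154 \right)}} = \sqrt{-10676 - \left(1 + 6 \cdot 116^{2}\right)} = \sqrt{-10676 - 80737} = \sqrt{-91413} = 3 i \sqrt{10157}$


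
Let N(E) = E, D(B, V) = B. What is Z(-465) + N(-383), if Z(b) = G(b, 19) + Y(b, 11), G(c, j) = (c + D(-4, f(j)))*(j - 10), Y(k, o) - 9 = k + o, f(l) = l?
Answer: -5049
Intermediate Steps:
Y(k, o) = 9 + k + o (Y(k, o) = 9 + (k + o) = 9 + k + o)
G(c, j) = (-10 + j)*(-4 + c) (G(c, j) = (c - 4)*(j - 10) = (-4 + c)*(-10 + j) = (-10 + j)*(-4 + c))
Z(b) = -16 + 10*b (Z(b) = (40 - 10*b - 4*19 + b*19) + (9 + b + 11) = (40 - 10*b - 76 + 19*b) + (20 + b) = (-36 + 9*b) + (20 + b) = -16 + 10*b)
Z(-465) + N(-383) = (-16 + 10*(-465)) - 383 = (-16 - 4650) - 383 = -4666 - 383 = -5049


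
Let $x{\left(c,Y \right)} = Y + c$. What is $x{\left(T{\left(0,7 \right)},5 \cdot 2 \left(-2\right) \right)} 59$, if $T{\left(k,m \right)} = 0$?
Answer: $-1180$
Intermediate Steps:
$x{\left(T{\left(0,7 \right)},5 \cdot 2 \left(-2\right) \right)} 59 = \left(5 \cdot 2 \left(-2\right) + 0\right) 59 = \left(10 \left(-2\right) + 0\right) 59 = \left(-20 + 0\right) 59 = \left(-20\right) 59 = -1180$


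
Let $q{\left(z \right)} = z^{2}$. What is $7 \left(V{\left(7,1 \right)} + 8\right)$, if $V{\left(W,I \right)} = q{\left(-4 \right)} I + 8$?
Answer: $224$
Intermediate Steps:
$V{\left(W,I \right)} = 8 + 16 I$ ($V{\left(W,I \right)} = \left(-4\right)^{2} I + 8 = 16 I + 8 = 8 + 16 I$)
$7 \left(V{\left(7,1 \right)} + 8\right) = 7 \left(\left(8 + 16 \cdot 1\right) + 8\right) = 7 \left(\left(8 + 16\right) + 8\right) = 7 \left(24 + 8\right) = 7 \cdot 32 = 224$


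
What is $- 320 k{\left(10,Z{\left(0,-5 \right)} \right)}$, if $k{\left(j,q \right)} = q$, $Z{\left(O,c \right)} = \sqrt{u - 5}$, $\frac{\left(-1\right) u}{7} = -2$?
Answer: $-960$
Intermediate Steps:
$u = 14$ ($u = \left(-7\right) \left(-2\right) = 14$)
$Z{\left(O,c \right)} = 3$ ($Z{\left(O,c \right)} = \sqrt{14 - 5} = \sqrt{9} = 3$)
$- 320 k{\left(10,Z{\left(0,-5 \right)} \right)} = \left(-320\right) 3 = -960$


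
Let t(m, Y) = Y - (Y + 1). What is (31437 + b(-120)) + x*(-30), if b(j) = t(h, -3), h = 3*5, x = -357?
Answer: 42146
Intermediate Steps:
h = 15
t(m, Y) = -1 (t(m, Y) = Y - (1 + Y) = Y + (-1 - Y) = -1)
b(j) = -1
(31437 + b(-120)) + x*(-30) = (31437 - 1) - 357*(-30) = 31436 + 10710 = 42146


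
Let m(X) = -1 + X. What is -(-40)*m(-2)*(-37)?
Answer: 4440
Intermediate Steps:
-(-40)*m(-2)*(-37) = -(-40)*(-1 - 2)*(-37) = -(-40)*(-3)*(-37) = -8*15*(-37) = -120*(-37) = 4440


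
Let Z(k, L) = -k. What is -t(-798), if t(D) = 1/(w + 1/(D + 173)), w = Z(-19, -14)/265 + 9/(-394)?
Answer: -13051250/616743 ≈ -21.162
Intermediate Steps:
w = 5101/104410 (w = -1*(-19)/265 + 9/(-394) = 19*(1/265) + 9*(-1/394) = 19/265 - 9/394 = 5101/104410 ≈ 0.048855)
t(D) = 1/(5101/104410 + 1/(173 + D)) (t(D) = 1/(5101/104410 + 1/(D + 173)) = 1/(5101/104410 + 1/(173 + D)))
-t(-798) = -104410*(173 - 798)/(986883 + 5101*(-798)) = -104410*(-625)/(986883 - 4070598) = -104410*(-625)/(-3083715) = -104410*(-1)*(-625)/3083715 = -1*13051250/616743 = -13051250/616743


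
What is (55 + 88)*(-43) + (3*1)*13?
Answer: -6110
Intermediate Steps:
(55 + 88)*(-43) + (3*1)*13 = 143*(-43) + 3*13 = -6149 + 39 = -6110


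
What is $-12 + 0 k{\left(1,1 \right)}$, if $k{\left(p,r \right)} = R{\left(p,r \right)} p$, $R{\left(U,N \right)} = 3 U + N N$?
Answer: $-12$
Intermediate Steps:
$R{\left(U,N \right)} = N^{2} + 3 U$ ($R{\left(U,N \right)} = 3 U + N^{2} = N^{2} + 3 U$)
$k{\left(p,r \right)} = p \left(r^{2} + 3 p\right)$ ($k{\left(p,r \right)} = \left(r^{2} + 3 p\right) p = p \left(r^{2} + 3 p\right)$)
$-12 + 0 k{\left(1,1 \right)} = -12 + 0 \cdot 1 \left(1^{2} + 3 \cdot 1\right) = -12 + 0 \cdot 1 \left(1 + 3\right) = -12 + 0 \cdot 1 \cdot 4 = -12 + 0 \cdot 4 = -12 + 0 = -12$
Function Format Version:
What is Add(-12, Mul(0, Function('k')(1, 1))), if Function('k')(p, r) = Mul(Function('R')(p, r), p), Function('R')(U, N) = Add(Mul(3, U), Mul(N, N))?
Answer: -12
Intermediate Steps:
Function('R')(U, N) = Add(Pow(N, 2), Mul(3, U)) (Function('R')(U, N) = Add(Mul(3, U), Pow(N, 2)) = Add(Pow(N, 2), Mul(3, U)))
Function('k')(p, r) = Mul(p, Add(Pow(r, 2), Mul(3, p))) (Function('k')(p, r) = Mul(Add(Pow(r, 2), Mul(3, p)), p) = Mul(p, Add(Pow(r, 2), Mul(3, p))))
Add(-12, Mul(0, Function('k')(1, 1))) = Add(-12, Mul(0, Mul(1, Add(Pow(1, 2), Mul(3, 1))))) = Add(-12, Mul(0, Mul(1, Add(1, 3)))) = Add(-12, Mul(0, Mul(1, 4))) = Add(-12, Mul(0, 4)) = Add(-12, 0) = -12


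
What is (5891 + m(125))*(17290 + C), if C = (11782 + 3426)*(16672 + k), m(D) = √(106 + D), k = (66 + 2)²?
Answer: 1908017480478 + 323886858*√231 ≈ 1.9129e+12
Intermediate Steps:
k = 4624 (k = 68² = 4624)
C = 323869568 (C = (11782 + 3426)*(16672 + 4624) = 15208*21296 = 323869568)
(5891 + m(125))*(17290 + C) = (5891 + √(106 + 125))*(17290 + 323869568) = (5891 + √231)*323886858 = 1908017480478 + 323886858*√231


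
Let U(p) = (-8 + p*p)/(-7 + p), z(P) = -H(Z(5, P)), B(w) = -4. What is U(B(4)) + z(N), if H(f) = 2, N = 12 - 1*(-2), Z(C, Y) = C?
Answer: -30/11 ≈ -2.7273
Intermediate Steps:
N = 14 (N = 12 + 2 = 14)
z(P) = -2 (z(P) = -1*2 = -2)
U(p) = (-8 + p²)/(-7 + p)
U(B(4)) + z(N) = (-8 + (-4)²)/(-7 - 4) - 2 = (-8 + 16)/(-11) - 2 = -1/11*8 - 2 = -8/11 - 2 = -30/11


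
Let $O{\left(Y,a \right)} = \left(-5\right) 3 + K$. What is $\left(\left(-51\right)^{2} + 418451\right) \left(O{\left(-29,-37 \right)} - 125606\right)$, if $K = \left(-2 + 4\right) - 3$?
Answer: $-52893394344$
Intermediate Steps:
$K = -1$ ($K = 2 - 3 = -1$)
$O{\left(Y,a \right)} = -16$ ($O{\left(Y,a \right)} = \left(-5\right) 3 - 1 = -15 - 1 = -16$)
$\left(\left(-51\right)^{2} + 418451\right) \left(O{\left(-29,-37 \right)} - 125606\right) = \left(\left(-51\right)^{2} + 418451\right) \left(-16 - 125606\right) = \left(2601 + 418451\right) \left(-125622\right) = 421052 \left(-125622\right) = -52893394344$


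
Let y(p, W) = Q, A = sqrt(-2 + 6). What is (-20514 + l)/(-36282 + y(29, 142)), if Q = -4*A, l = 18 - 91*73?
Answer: 27139/36290 ≈ 0.74784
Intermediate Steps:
A = 2 (A = sqrt(4) = 2)
l = -6625 (l = 18 - 6643 = -6625)
Q = -8 (Q = -4*2 = -8)
y(p, W) = -8
(-20514 + l)/(-36282 + y(29, 142)) = (-20514 - 6625)/(-36282 - 8) = -27139/(-36290) = -27139*(-1/36290) = 27139/36290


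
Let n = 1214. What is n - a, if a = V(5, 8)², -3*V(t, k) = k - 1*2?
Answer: 1210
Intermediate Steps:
V(t, k) = ⅔ - k/3 (V(t, k) = -(k - 1*2)/3 = -(k - 2)/3 = -(-2 + k)/3 = ⅔ - k/3)
a = 4 (a = (⅔ - ⅓*8)² = (⅔ - 8/3)² = (-2)² = 4)
n - a = 1214 - 1*4 = 1214 - 4 = 1210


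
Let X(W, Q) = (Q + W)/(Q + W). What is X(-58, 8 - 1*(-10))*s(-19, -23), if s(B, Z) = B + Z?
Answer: -42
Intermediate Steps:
X(W, Q) = 1
X(-58, 8 - 1*(-10))*s(-19, -23) = 1*(-19 - 23) = 1*(-42) = -42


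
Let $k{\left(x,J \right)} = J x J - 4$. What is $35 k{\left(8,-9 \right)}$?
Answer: $22540$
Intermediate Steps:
$k{\left(x,J \right)} = -4 + x J^{2}$ ($k{\left(x,J \right)} = x J^{2} - 4 = -4 + x J^{2}$)
$35 k{\left(8,-9 \right)} = 35 \left(-4 + 8 \left(-9\right)^{2}\right) = 35 \left(-4 + 8 \cdot 81\right) = 35 \left(-4 + 648\right) = 35 \cdot 644 = 22540$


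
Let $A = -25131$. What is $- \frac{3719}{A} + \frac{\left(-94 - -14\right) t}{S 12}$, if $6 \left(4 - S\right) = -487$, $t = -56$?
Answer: $\frac{8313407}{1834563} \approx 4.5315$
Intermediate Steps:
$S = \frac{511}{6}$ ($S = 4 - - \frac{487}{6} = 4 + \frac{487}{6} = \frac{511}{6} \approx 85.167$)
$- \frac{3719}{A} + \frac{\left(-94 - -14\right) t}{S 12} = - \frac{3719}{-25131} + \frac{\left(-94 - -14\right) \left(-56\right)}{\frac{511}{6} \cdot 12} = \left(-3719\right) \left(- \frac{1}{25131}\right) + \frac{\left(-94 + \left(-1 + 15\right)\right) \left(-56\right)}{1022} = \frac{3719}{25131} + \left(-94 + 14\right) \left(-56\right) \frac{1}{1022} = \frac{3719}{25131} + \left(-80\right) \left(-56\right) \frac{1}{1022} = \frac{3719}{25131} + 4480 \cdot \frac{1}{1022} = \frac{3719}{25131} + \frac{320}{73} = \frac{8313407}{1834563}$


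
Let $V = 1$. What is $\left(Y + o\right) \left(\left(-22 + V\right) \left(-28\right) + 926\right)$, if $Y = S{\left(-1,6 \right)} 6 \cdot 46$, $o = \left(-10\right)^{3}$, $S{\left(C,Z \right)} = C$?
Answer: $-1931864$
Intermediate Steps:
$o = -1000$
$Y = -276$ ($Y = - 6 \cdot 46 = \left(-1\right) 276 = -276$)
$\left(Y + o\right) \left(\left(-22 + V\right) \left(-28\right) + 926\right) = \left(-276 - 1000\right) \left(\left(-22 + 1\right) \left(-28\right) + 926\right) = - 1276 \left(\left(-21\right) \left(-28\right) + 926\right) = - 1276 \left(588 + 926\right) = \left(-1276\right) 1514 = -1931864$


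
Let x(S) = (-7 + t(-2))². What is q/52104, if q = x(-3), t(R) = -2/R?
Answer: 3/4342 ≈ 0.00069093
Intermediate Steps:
x(S) = 36 (x(S) = (-7 - 2/(-2))² = (-7 - 2*(-½))² = (-7 + 1)² = (-6)² = 36)
q = 36
q/52104 = 36/52104 = 36*(1/52104) = 3/4342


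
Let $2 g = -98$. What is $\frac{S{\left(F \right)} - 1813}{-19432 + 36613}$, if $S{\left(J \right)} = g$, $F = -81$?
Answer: $- \frac{1862}{17181} \approx -0.10838$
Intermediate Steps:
$g = -49$ ($g = \frac{1}{2} \left(-98\right) = -49$)
$S{\left(J \right)} = -49$
$\frac{S{\left(F \right)} - 1813}{-19432 + 36613} = \frac{-49 - 1813}{-19432 + 36613} = - \frac{1862}{17181}$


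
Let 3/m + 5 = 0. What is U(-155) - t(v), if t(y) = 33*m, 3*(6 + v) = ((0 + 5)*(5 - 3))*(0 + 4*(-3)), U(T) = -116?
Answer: -481/5 ≈ -96.200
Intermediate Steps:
m = -3/5 (m = 3/(-5 + 0) = 3/(-5) = 3*(-1/5) = -3/5 ≈ -0.60000)
v = -46 (v = -6 + (((0 + 5)*(5 - 3))*(0 + 4*(-3)))/3 = -6 + ((5*2)*(0 - 12))/3 = -6 + (10*(-12))/3 = -6 + (1/3)*(-120) = -6 - 40 = -46)
t(y) = -99/5 (t(y) = 33*(-3/5) = -99/5)
U(-155) - t(v) = -116 - 1*(-99/5) = -116 + 99/5 = -481/5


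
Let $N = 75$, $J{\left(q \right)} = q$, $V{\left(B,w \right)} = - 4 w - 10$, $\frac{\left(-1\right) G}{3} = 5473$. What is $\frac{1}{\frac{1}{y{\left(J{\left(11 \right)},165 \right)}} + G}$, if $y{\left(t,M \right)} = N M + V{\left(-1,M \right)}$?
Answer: $- \frac{11705}{192184394} \approx -6.0905 \cdot 10^{-5}$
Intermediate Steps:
$G = -16419$ ($G = \left(-3\right) 5473 = -16419$)
$V{\left(B,w \right)} = -10 - 4 w$
$y{\left(t,M \right)} = -10 + 71 M$ ($y{\left(t,M \right)} = 75 M - \left(10 + 4 M\right) = -10 + 71 M$)
$\frac{1}{\frac{1}{y{\left(J{\left(11 \right)},165 \right)}} + G} = \frac{1}{\frac{1}{-10 + 71 \cdot 165} - 16419} = \frac{1}{\frac{1}{-10 + 11715} - 16419} = \frac{1}{\frac{1}{11705} - 16419} = \frac{1}{- \frac{192184394}{11705}} = - \frac{11705}{192184394}$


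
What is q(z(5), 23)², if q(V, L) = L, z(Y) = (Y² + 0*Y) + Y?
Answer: 529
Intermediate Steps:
z(Y) = Y + Y² (z(Y) = (Y² + 0) + Y = Y² + Y = Y + Y²)
q(z(5), 23)² = 23² = 529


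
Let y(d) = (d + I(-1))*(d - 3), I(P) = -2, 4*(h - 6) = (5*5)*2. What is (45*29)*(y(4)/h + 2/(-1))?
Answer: -91350/37 ≈ -2468.9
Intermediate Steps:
h = 37/2 (h = 6 + ((5*5)*2)/4 = 6 + (25*2)/4 = 6 + (¼)*50 = 6 + 25/2 = 37/2 ≈ 18.500)
y(d) = (-3 + d)*(-2 + d) (y(d) = (d - 2)*(d - 3) = (-2 + d)*(-3 + d) = (-3 + d)*(-2 + d))
(45*29)*(y(4)/h + 2/(-1)) = (45*29)*((6 + 4² - 5*4)/(37/2) + 2/(-1)) = 1305*((6 + 16 - 20)*(2/37) + 2*(-1)) = 1305*(2*(2/37) - 2) = 1305*(4/37 - 2) = 1305*(-70/37) = -91350/37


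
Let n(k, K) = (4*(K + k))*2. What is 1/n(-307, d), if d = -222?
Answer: -1/4232 ≈ -0.00023629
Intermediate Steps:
n(k, K) = 8*K + 8*k (n(k, K) = (4*K + 4*k)*2 = 8*K + 8*k)
1/n(-307, d) = 1/(8*(-222) + 8*(-307)) = 1/(-1776 - 2456) = 1/(-4232) = -1/4232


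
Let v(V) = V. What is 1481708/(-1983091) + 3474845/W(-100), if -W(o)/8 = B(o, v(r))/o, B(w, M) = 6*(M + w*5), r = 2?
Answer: -172282200834383/11850951816 ≈ -14537.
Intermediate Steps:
B(w, M) = 6*M + 30*w (B(w, M) = 6*(M + 5*w) = 6*M + 30*w)
W(o) = -8*(12 + 30*o)/o (W(o) = -8*(6*2 + 30*o)/o = -8*(12 + 30*o)/o)
1481708/(-1983091) + 3474845/W(-100) = 1481708/(-1983091) + 3474845/(-240 - 96/(-100)) = 1481708*(-1/1983091) + 3474845/(-240 - 96*(-1/100)) = -1481708/1983091 + 3474845/(-240 + 24/25) = -1481708/1983091 + 3474845/(-5976/25) = -1481708/1983091 + 3474845*(-25/5976) = -1481708/1983091 - 86871125/5976 = -172282200834383/11850951816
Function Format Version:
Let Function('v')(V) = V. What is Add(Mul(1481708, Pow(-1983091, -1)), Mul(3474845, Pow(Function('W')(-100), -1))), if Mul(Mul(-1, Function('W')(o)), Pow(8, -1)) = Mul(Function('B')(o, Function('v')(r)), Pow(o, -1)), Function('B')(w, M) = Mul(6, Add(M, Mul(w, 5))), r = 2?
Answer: Rational(-172282200834383, 11850951816) ≈ -14537.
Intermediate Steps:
Function('B')(w, M) = Add(Mul(6, M), Mul(30, w)) (Function('B')(w, M) = Mul(6, Add(M, Mul(5, w))) = Add(Mul(6, M), Mul(30, w)))
Function('W')(o) = Mul(-8, Pow(o, -1), Add(12, Mul(30, o))) (Function('W')(o) = Mul(-8, Mul(Add(Mul(6, 2), Mul(30, o)), Pow(o, -1))) = Mul(-8, Mul(Add(12, Mul(30, o)), Pow(o, -1))) = Mul(-8, Mul(Pow(o, -1), Add(12, Mul(30, o)))) = Mul(-8, Pow(o, -1), Add(12, Mul(30, o))))
Add(Mul(1481708, Pow(-1983091, -1)), Mul(3474845, Pow(Function('W')(-100), -1))) = Add(Mul(1481708, Pow(-1983091, -1)), Mul(3474845, Pow(Add(-240, Mul(-96, Pow(-100, -1))), -1))) = Add(Mul(1481708, Rational(-1, 1983091)), Mul(3474845, Pow(Add(-240, Mul(-96, Rational(-1, 100))), -1))) = Add(Rational(-1481708, 1983091), Mul(3474845, Pow(Add(-240, Rational(24, 25)), -1))) = Add(Rational(-1481708, 1983091), Mul(3474845, Pow(Rational(-5976, 25), -1))) = Add(Rational(-1481708, 1983091), Mul(3474845, Rational(-25, 5976))) = Add(Rational(-1481708, 1983091), Rational(-86871125, 5976)) = Rational(-172282200834383, 11850951816)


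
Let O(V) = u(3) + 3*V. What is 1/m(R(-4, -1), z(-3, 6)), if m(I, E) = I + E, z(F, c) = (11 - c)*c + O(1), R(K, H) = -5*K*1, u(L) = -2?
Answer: 1/51 ≈ 0.019608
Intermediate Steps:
R(K, H) = -5*K
O(V) = -2 + 3*V
z(F, c) = 1 + c*(11 - c) (z(F, c) = (11 - c)*c + (-2 + 3*1) = c*(11 - c) + (-2 + 3) = c*(11 - c) + 1 = 1 + c*(11 - c))
m(I, E) = E + I
1/m(R(-4, -1), z(-3, 6)) = 1/((1 - 1*6² + 11*6) - 5*(-4)) = 1/((1 - 1*36 + 66) + 20) = 1/((1 - 36 + 66) + 20) = 1/(31 + 20) = 1/51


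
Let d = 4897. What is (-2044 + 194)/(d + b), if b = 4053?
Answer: -37/179 ≈ -0.20670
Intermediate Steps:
(-2044 + 194)/(d + b) = (-2044 + 194)/(4897 + 4053) = -1850/8950 = -1850*1/8950 = -37/179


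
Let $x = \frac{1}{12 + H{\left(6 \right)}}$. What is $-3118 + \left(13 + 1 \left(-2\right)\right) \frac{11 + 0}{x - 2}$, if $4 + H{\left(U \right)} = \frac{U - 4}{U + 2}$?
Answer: $- \frac{197309}{62} \approx -3182.4$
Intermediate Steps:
$H{\left(U \right)} = -4 + \frac{-4 + U}{2 + U}$ ($H{\left(U \right)} = -4 + \frac{U - 4}{U + 2} = -4 + \frac{-4 + U}{2 + U}$)
$x = \frac{4}{33}$ ($x = \frac{1}{12 + \frac{3 \left(-4 - 6\right)}{2 + 6}} = \frac{1}{12 + \frac{3 \left(-4 - 6\right)}{8}} = \frac{1}{12 + 3 \cdot \frac{1}{8} \left(-10\right)} = \frac{1}{12 - \frac{15}{4}} = \frac{1}{\frac{33}{4}} = \frac{4}{33} \approx 0.12121$)
$-3118 + \left(13 + 1 \left(-2\right)\right) \frac{11 + 0}{x - 2} = -3118 + \left(13 + 1 \left(-2\right)\right) \frac{11 + 0}{\frac{4}{33} - 2} = -3118 + \left(13 - 2\right) \frac{11}{- \frac{62}{33}} = -3118 + 11 \cdot 11 \left(- \frac{33}{62}\right) = -3118 + 11 \left(- \frac{363}{62}\right) = -3118 - \frac{3993}{62} = - \frac{197309}{62}$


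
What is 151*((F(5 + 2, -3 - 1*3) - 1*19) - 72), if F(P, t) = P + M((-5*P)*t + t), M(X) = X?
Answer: 18120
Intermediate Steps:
F(P, t) = P + t - 5*P*t (F(P, t) = P + ((-5*P)*t + t) = P + (-5*P*t + t) = P + (t - 5*P*t) = P + t - 5*P*t)
151*((F(5 + 2, -3 - 1*3) - 1*19) - 72) = 151*((((5 + 2) - (-3 - 1*3)*(-1 + 5*(5 + 2))) - 1*19) - 72) = 151*(((7 - (-3 - 3)*(-1 + 5*7)) - 19) - 72) = 151*(((7 - 1*(-6)*(-1 + 35)) - 19) - 72) = 151*(((7 - 1*(-6)*34) - 19) - 72) = 151*(((7 + 204) - 19) - 72) = 151*((211 - 19) - 72) = 151*(192 - 72) = 151*120 = 18120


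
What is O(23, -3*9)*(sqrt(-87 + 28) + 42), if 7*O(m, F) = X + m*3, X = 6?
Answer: 450 + 75*I*sqrt(59)/7 ≈ 450.0 + 82.298*I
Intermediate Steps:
O(m, F) = 6/7 + 3*m/7 (O(m, F) = (6 + m*3)/7 = (6 + 3*m)/7 = 6/7 + 3*m/7)
O(23, -3*9)*(sqrt(-87 + 28) + 42) = (6/7 + (3/7)*23)*(sqrt(-87 + 28) + 42) = (6/7 + 69/7)*(sqrt(-59) + 42) = 75*(I*sqrt(59) + 42)/7 = 75*(42 + I*sqrt(59))/7 = 450 + 75*I*sqrt(59)/7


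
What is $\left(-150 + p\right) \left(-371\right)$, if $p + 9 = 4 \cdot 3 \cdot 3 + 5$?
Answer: $43778$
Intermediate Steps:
$p = 32$ ($p = -9 + \left(4 \cdot 3 \cdot 3 + 5\right) = -9 + \left(12 \cdot 3 + 5\right) = -9 + \left(36 + 5\right) = -9 + 41 = 32$)
$\left(-150 + p\right) \left(-371\right) = \left(-150 + 32\right) \left(-371\right) = \left(-118\right) \left(-371\right) = 43778$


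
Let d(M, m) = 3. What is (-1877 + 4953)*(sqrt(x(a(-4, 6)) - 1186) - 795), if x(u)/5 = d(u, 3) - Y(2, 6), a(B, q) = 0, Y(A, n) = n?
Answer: -2445420 + 3076*I*sqrt(1201) ≈ -2.4454e+6 + 1.066e+5*I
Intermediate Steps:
x(u) = -15 (x(u) = 5*(3 - 1*6) = 5*(3 - 6) = 5*(-3) = -15)
(-1877 + 4953)*(sqrt(x(a(-4, 6)) - 1186) - 795) = (-1877 + 4953)*(sqrt(-15 - 1186) - 795) = 3076*(sqrt(-1201) - 795) = 3076*(I*sqrt(1201) - 795) = 3076*(-795 + I*sqrt(1201)) = -2445420 + 3076*I*sqrt(1201)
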